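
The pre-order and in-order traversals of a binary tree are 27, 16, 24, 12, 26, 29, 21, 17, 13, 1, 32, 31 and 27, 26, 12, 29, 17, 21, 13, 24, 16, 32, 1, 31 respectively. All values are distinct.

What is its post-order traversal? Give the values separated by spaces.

The first element of pre-order is the root; it splits in-order into left and right subtrees.
Root 27: left subtree has 0 nodes { }, right has 11 {26, 12, 29, 17, 21, 13, 24, 16, 32, 1, 31}.
  Root 16: left subtree has 7 nodes {26, 12, 29, 17, 21, 13, 24}, right has 3 {32, 1, 31}.
    Root 24: left subtree has 6 nodes {26, 12, 29, 17, 21, 13}, right has 0 { }.
      Root 12: left subtree has 1 node {26}, right has 4 {29, 17, 21, 13}.
        Root 29: left subtree has 0 nodes { }, right has 3 {17, 21, 13}.
          Root 21: left subtree has 1 node {17}, right has 1 {13}.
    Root 1: left subtree has 1 node {32}, right has 1 {31}.

26 17 13 21 29 12 24 32 31 1 16 27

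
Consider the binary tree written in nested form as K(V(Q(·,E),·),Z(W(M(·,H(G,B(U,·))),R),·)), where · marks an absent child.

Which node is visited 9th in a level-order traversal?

H

Level-order visits nodes level by level from the root, left to right within each level.
Level 0: K
Level 1: V, Z
Level 2: Q, W
Level 3: E, M, R
Level 4: H
Level 5: G, B
Level 6: U
Full level-order sequence: K, V, Z, Q, W, E, M, R, H, G, B, U.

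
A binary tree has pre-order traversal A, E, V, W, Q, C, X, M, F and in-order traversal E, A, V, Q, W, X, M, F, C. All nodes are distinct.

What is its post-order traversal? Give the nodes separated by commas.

E, Q, F, M, X, C, W, V, A

The first element of pre-order is the root; it splits in-order into left and right subtrees.
Root A: left subtree has 1 node {E}, right has 7 {V, Q, W, X, M, F, C}.
  Root V: left subtree has 0 nodes { }, right has 6 {Q, W, X, M, F, C}.
    Root W: left subtree has 1 node {Q}, right has 4 {X, M, F, C}.
      Root C: left subtree has 3 nodes {X, M, F}, right has 0 { }.
        Root X: left subtree has 0 nodes { }, right has 2 {M, F}.
          Root M: left subtree has 0 nodes { }, right has 1 {F}.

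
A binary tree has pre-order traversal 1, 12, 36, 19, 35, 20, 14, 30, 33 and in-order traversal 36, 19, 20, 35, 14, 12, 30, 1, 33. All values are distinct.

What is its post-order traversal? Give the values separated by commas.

20, 14, 35, 19, 36, 30, 12, 33, 1

The first element of pre-order is the root; it splits in-order into left and right subtrees.
Root 1: left subtree has 7 nodes {36, 19, 20, 35, 14, 12, 30}, right has 1 {33}.
  Root 12: left subtree has 5 nodes {36, 19, 20, 35, 14}, right has 1 {30}.
    Root 36: left subtree has 0 nodes { }, right has 4 {19, 20, 35, 14}.
      Root 19: left subtree has 0 nodes { }, right has 3 {20, 35, 14}.
        Root 35: left subtree has 1 node {20}, right has 1 {14}.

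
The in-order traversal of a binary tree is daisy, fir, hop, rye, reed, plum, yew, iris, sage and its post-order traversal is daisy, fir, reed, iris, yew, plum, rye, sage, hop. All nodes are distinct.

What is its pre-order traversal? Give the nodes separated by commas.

The last element of post-order is the root; it splits in-order into left and right subtrees.
Root hop: left subtree has 2 nodes {daisy, fir}, right has 6 {rye, reed, plum, yew, iris, sage}.
  Root fir: left subtree has 1 node {daisy}, right has 0 { }.
  Root sage: left subtree has 5 nodes {rye, reed, plum, yew, iris}, right has 0 { }.
    Root rye: left subtree has 0 nodes { }, right has 4 {reed, plum, yew, iris}.
      Root plum: left subtree has 1 node {reed}, right has 2 {yew, iris}.
        Root yew: left subtree has 0 nodes { }, right has 1 {iris}.

hop, fir, daisy, sage, rye, plum, reed, yew, iris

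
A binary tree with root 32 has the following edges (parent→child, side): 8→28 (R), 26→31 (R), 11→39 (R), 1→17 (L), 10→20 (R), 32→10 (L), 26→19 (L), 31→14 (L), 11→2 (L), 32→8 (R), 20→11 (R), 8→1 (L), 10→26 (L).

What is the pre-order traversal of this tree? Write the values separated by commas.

Pre-order visits the node, then its left subtree, then its right subtree.
Visit 32.
At 32: go left to 10.
  Visit 10.
  At 10: go left to 26.
    Visit 26.
    At 26: go left to 19.
      19 is a leaf — visit 19.
    At 26: go right to 31.
      Visit 31.
      At 31: go left to 14.
        14 is a leaf — visit 14.
      At 31: no right child.
  At 10: go right to 20.
    Visit 20.
    At 20: no left child.
    At 20: go right to 11.
      Visit 11.
      At 11: go left to 2.
        2 is a leaf — visit 2.
      At 11: go right to 39.
        39 is a leaf — visit 39.
At 32: go right to 8.
  Visit 8.
  At 8: go left to 1.
    Visit 1.
    At 1: go left to 17.
      17 is a leaf — visit 17.
    At 1: no right child.
  At 8: go right to 28.
    28 is a leaf — visit 28.

32, 10, 26, 19, 31, 14, 20, 11, 2, 39, 8, 1, 17, 28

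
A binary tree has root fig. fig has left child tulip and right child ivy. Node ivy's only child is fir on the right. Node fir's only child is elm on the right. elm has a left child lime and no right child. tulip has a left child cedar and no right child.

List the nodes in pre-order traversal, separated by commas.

Pre-order visits the node, then its left subtree, then its right subtree.
Visit fig.
At fig: go left to tulip.
  Visit tulip.
  At tulip: go left to cedar.
    cedar is a leaf — visit cedar.
  At tulip: no right child.
At fig: go right to ivy.
  Visit ivy.
  At ivy: no left child.
  At ivy: go right to fir.
    Visit fir.
    At fir: no left child.
    At fir: go right to elm.
      Visit elm.
      At elm: go left to lime.
        lime is a leaf — visit lime.
      At elm: no right child.

fig, tulip, cedar, ivy, fir, elm, lime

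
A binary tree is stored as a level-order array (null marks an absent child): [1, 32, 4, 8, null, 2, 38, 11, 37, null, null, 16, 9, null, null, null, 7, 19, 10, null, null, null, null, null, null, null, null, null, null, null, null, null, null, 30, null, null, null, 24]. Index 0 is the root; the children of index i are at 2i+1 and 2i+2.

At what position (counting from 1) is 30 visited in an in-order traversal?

In-order visits the left subtree, then the node, then the right subtree.
At 1: go left to 32.
  At 32: go left to 8.
    At 8: go left to 11.
      At 11: no left child.
      Visit 11.
      At 11: go right to 7.
        At 7: go left to 30.
          30 is a leaf — visit 30.
        Visit 7.
        At 7: no right child.
    Visit 8.
    At 8: go right to 37.
      At 37: go left to 19.
        19 is a leaf — visit 19.
      Visit 37.
      At 37: go right to 10.
        At 10: go left to 24.
          24 is a leaf — visit 24.
        Visit 10.
        At 10: no right child.
  Visit 32.
  At 32: no right child.
Visit 1.
At 1: go right to 4.
  At 4: go left to 2.
    At 2: go left to 16.
      16 is a leaf — visit 16.
    Visit 2.
    At 2: go right to 9.
      9 is a leaf — visit 9.
  Visit 4.
  At 4: go right to 38.
    38 is a leaf — visit 38.
Full in-order sequence: 11, 30, 7, 8, 19, 37, 24, 10, 32, 1, 16, 2, 9, 4, 38.

2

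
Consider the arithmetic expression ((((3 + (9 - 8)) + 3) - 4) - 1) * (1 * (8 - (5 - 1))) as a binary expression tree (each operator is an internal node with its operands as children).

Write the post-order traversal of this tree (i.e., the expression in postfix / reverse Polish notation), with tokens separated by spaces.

3 9 8 - + 3 + 4 - 1 - 1 8 5 1 - - * *

Post-order on an expression tree gives postfix notation: for each operator, emit left operand, right operand, then the operator.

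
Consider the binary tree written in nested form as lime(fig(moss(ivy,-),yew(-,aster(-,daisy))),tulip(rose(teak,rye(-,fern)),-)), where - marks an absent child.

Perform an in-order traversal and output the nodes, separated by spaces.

ivy moss fig yew aster daisy lime teak rose rye fern tulip

In-order visits the left subtree, then the node, then the right subtree.
At lime: go left to fig.
  At fig: go left to moss.
    At moss: go left to ivy.
      ivy is a leaf — visit ivy.
    Visit moss.
    At moss: no right child.
  Visit fig.
  At fig: go right to yew.
    At yew: no left child.
    Visit yew.
    At yew: go right to aster.
      At aster: no left child.
      Visit aster.
      At aster: go right to daisy.
        daisy is a leaf — visit daisy.
Visit lime.
At lime: go right to tulip.
  At tulip: go left to rose.
    At rose: go left to teak.
      teak is a leaf — visit teak.
    Visit rose.
    At rose: go right to rye.
      At rye: no left child.
      Visit rye.
      At rye: go right to fern.
        fern is a leaf — visit fern.
  Visit tulip.
  At tulip: no right child.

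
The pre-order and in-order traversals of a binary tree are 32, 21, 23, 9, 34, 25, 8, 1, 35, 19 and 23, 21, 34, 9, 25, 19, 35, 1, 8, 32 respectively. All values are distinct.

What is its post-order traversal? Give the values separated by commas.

The first element of pre-order is the root; it splits in-order into left and right subtrees.
Root 32: left subtree has 9 nodes {23, 21, 34, 9, 25, 19, 35, 1, 8}, right has 0 { }.
  Root 21: left subtree has 1 node {23}, right has 7 {34, 9, 25, 19, 35, 1, 8}.
    Root 9: left subtree has 1 node {34}, right has 5 {25, 19, 35, 1, 8}.
      Root 25: left subtree has 0 nodes { }, right has 4 {19, 35, 1, 8}.
        Root 8: left subtree has 3 nodes {19, 35, 1}, right has 0 { }.
          Root 1: left subtree has 2 nodes {19, 35}, right has 0 { }.
            Root 35: left subtree has 1 node {19}, right has 0 { }.

23, 34, 19, 35, 1, 8, 25, 9, 21, 32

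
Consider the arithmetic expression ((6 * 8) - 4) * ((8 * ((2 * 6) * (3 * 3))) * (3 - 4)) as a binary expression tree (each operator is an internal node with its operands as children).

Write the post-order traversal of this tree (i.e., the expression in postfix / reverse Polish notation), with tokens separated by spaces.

6 8 * 4 - 8 2 6 * 3 3 * * * 3 4 - * *

Post-order on an expression tree gives postfix notation: for each operator, emit left operand, right operand, then the operator.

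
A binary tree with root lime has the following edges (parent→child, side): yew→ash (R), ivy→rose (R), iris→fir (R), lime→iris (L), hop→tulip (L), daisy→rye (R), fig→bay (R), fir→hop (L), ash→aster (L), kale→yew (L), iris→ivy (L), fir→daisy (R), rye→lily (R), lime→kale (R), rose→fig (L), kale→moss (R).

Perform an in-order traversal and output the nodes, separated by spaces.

ivy fig bay rose iris tulip hop fir daisy rye lily lime yew aster ash kale moss

In-order visits the left subtree, then the node, then the right subtree.
At lime: go left to iris.
  At iris: go left to ivy.
    At ivy: no left child.
    Visit ivy.
    At ivy: go right to rose.
      At rose: go left to fig.
        At fig: no left child.
        Visit fig.
        At fig: go right to bay.
          bay is a leaf — visit bay.
      Visit rose.
      At rose: no right child.
  Visit iris.
  At iris: go right to fir.
    At fir: go left to hop.
      At hop: go left to tulip.
        tulip is a leaf — visit tulip.
      Visit hop.
      At hop: no right child.
    Visit fir.
    At fir: go right to daisy.
      At daisy: no left child.
      Visit daisy.
      At daisy: go right to rye.
        At rye: no left child.
        Visit rye.
        At rye: go right to lily.
          lily is a leaf — visit lily.
Visit lime.
At lime: go right to kale.
  At kale: go left to yew.
    At yew: no left child.
    Visit yew.
    At yew: go right to ash.
      At ash: go left to aster.
        aster is a leaf — visit aster.
      Visit ash.
      At ash: no right child.
  Visit kale.
  At kale: go right to moss.
    moss is a leaf — visit moss.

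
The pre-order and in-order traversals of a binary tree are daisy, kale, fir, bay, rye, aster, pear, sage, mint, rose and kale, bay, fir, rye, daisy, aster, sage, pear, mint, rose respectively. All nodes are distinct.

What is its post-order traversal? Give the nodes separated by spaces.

The first element of pre-order is the root; it splits in-order into left and right subtrees.
Root daisy: left subtree has 4 nodes {kale, bay, fir, rye}, right has 5 {aster, sage, pear, mint, rose}.
  Root kale: left subtree has 0 nodes { }, right has 3 {bay, fir, rye}.
    Root fir: left subtree has 1 node {bay}, right has 1 {rye}.
  Root aster: left subtree has 0 nodes { }, right has 4 {sage, pear, mint, rose}.
    Root pear: left subtree has 1 node {sage}, right has 2 {mint, rose}.
      Root mint: left subtree has 0 nodes { }, right has 1 {rose}.

bay rye fir kale sage rose mint pear aster daisy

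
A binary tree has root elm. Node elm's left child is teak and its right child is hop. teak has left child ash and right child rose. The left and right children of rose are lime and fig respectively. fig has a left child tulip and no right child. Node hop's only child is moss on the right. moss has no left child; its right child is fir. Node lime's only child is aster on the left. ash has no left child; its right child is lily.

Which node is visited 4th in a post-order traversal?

Post-order visits the left subtree, then the right subtree, then the node.
At elm: go left to teak.
  At teak: go left to ash.
    At ash: no left child.
    At ash: go right to lily.
      lily is a leaf — visit lily.
    Visit ash.
  At teak: go right to rose.
    At rose: go left to lime.
      At lime: go left to aster.
        aster is a leaf — visit aster.
      At lime: no right child.
      Visit lime.
    At rose: go right to fig.
      At fig: go left to tulip.
        tulip is a leaf — visit tulip.
      At fig: no right child.
      Visit fig.
    Visit rose.
  Visit teak.
At elm: go right to hop.
  At hop: no left child.
  At hop: go right to moss.
    At moss: no left child.
    At moss: go right to fir.
      fir is a leaf — visit fir.
    Visit moss.
  Visit hop.
Visit elm.
Full post-order sequence: lily, ash, aster, lime, tulip, fig, rose, teak, fir, moss, hop, elm.

lime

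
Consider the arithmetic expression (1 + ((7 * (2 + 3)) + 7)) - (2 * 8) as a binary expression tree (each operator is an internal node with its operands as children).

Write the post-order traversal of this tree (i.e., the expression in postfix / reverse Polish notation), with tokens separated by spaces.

1 7 2 3 + * 7 + + 2 8 * -

Post-order on an expression tree gives postfix notation: for each operator, emit left operand, right operand, then the operator.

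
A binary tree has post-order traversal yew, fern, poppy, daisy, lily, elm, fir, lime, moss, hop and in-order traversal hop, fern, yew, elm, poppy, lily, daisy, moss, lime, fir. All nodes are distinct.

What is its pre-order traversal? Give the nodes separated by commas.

The last element of post-order is the root; it splits in-order into left and right subtrees.
Root hop: left subtree has 0 nodes { }, right has 9 {fern, yew, elm, poppy, lily, daisy, moss, lime, fir}.
  Root moss: left subtree has 6 nodes {fern, yew, elm, poppy, lily, daisy}, right has 2 {lime, fir}.
    Root elm: left subtree has 2 nodes {fern, yew}, right has 3 {poppy, lily, daisy}.
      Root fern: left subtree has 0 nodes { }, right has 1 {yew}.
      Root lily: left subtree has 1 node {poppy}, right has 1 {daisy}.
    Root lime: left subtree has 0 nodes { }, right has 1 {fir}.

hop, moss, elm, fern, yew, lily, poppy, daisy, lime, fir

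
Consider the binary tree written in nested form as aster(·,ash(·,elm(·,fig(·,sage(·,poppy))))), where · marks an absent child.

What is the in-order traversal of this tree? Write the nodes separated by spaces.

In-order visits the left subtree, then the node, then the right subtree.
At aster: no left child.
Visit aster.
At aster: go right to ash.
  At ash: no left child.
  Visit ash.
  At ash: go right to elm.
    At elm: no left child.
    Visit elm.
    At elm: go right to fig.
      At fig: no left child.
      Visit fig.
      At fig: go right to sage.
        At sage: no left child.
        Visit sage.
        At sage: go right to poppy.
          poppy is a leaf — visit poppy.

aster ash elm fig sage poppy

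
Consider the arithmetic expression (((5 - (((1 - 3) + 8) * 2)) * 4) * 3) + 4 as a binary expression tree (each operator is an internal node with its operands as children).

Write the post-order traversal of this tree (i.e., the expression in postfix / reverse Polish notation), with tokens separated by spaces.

5 1 3 - 8 + 2 * - 4 * 3 * 4 +

Post-order on an expression tree gives postfix notation: for each operator, emit left operand, right operand, then the operator.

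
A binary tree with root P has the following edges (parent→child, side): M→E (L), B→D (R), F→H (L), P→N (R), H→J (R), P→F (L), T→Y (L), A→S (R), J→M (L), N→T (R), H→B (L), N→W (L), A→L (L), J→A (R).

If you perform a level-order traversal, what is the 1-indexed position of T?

Level-order visits nodes level by level from the root, left to right within each level.
Level 0: P
Level 1: F, N
Level 2: H, W, T
Level 3: B, J, Y
Level 4: D, M, A
Level 5: E, L, S
Full level-order sequence: P, F, N, H, W, T, B, J, Y, D, M, A, E, L, S.

6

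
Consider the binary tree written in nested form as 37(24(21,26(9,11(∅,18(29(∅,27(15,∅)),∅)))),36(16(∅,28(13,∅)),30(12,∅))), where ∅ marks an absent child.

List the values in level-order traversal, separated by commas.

37, 24, 36, 21, 26, 16, 30, 9, 11, 28, 12, 18, 13, 29, 27, 15

Level-order visits nodes level by level from the root, left to right within each level.
Level 0: 37
Level 1: 24, 36
Level 2: 21, 26, 16, 30
Level 3: 9, 11, 28, 12
Level 4: 18, 13
Level 5: 29
Level 6: 27
Level 7: 15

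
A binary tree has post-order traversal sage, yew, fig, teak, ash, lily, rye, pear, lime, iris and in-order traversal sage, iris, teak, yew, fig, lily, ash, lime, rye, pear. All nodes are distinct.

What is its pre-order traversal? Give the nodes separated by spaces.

The last element of post-order is the root; it splits in-order into left and right subtrees.
Root iris: left subtree has 1 node {sage}, right has 8 {teak, yew, fig, lily, ash, lime, rye, pear}.
  Root lime: left subtree has 5 nodes {teak, yew, fig, lily, ash}, right has 2 {rye, pear}.
    Root lily: left subtree has 3 nodes {teak, yew, fig}, right has 1 {ash}.
      Root teak: left subtree has 0 nodes { }, right has 2 {yew, fig}.
        Root fig: left subtree has 1 node {yew}, right has 0 { }.
    Root pear: left subtree has 1 node {rye}, right has 0 { }.

iris sage lime lily teak fig yew ash pear rye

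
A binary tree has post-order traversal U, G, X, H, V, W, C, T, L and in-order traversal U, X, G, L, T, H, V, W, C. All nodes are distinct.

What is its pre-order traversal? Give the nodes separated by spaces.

L X U G T C W V H

The last element of post-order is the root; it splits in-order into left and right subtrees.
Root L: left subtree has 3 nodes {U, X, G}, right has 5 {T, H, V, W, C}.
  Root X: left subtree has 1 node {U}, right has 1 {G}.
  Root T: left subtree has 0 nodes { }, right has 4 {H, V, W, C}.
    Root C: left subtree has 3 nodes {H, V, W}, right has 0 { }.
      Root W: left subtree has 2 nodes {H, V}, right has 0 { }.
        Root V: left subtree has 1 node {H}, right has 0 { }.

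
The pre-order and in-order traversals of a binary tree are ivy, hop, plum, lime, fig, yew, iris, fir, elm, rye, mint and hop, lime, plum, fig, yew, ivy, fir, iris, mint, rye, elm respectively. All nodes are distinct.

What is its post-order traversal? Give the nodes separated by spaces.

lime yew fig plum hop fir mint rye elm iris ivy

The first element of pre-order is the root; it splits in-order into left and right subtrees.
Root ivy: left subtree has 5 nodes {hop, lime, plum, fig, yew}, right has 5 {fir, iris, mint, rye, elm}.
  Root hop: left subtree has 0 nodes { }, right has 4 {lime, plum, fig, yew}.
    Root plum: left subtree has 1 node {lime}, right has 2 {fig, yew}.
      Root fig: left subtree has 0 nodes { }, right has 1 {yew}.
  Root iris: left subtree has 1 node {fir}, right has 3 {mint, rye, elm}.
    Root elm: left subtree has 2 nodes {mint, rye}, right has 0 { }.
      Root rye: left subtree has 1 node {mint}, right has 0 { }.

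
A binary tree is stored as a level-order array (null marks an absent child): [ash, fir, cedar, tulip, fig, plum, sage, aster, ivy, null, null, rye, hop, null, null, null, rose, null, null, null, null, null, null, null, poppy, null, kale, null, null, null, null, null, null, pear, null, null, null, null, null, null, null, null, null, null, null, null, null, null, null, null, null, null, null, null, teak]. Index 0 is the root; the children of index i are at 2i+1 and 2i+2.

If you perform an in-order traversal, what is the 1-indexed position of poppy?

10

In-order visits the left subtree, then the node, then the right subtree.
At ash: go left to fir.
  At fir: go left to tulip.
    At tulip: go left to aster.
      At aster: no left child.
      Visit aster.
      At aster: go right to rose.
        At rose: go left to pear.
          pear is a leaf — visit pear.
        Visit rose.
        At rose: no right child.
    Visit tulip.
    At tulip: go right to ivy.
      ivy is a leaf — visit ivy.
  Visit fir.
  At fir: go right to fig.
    fig is a leaf — visit fig.
Visit ash.
At ash: go right to cedar.
  At cedar: go left to plum.
    At plum: go left to rye.
      At rye: no left child.
      Visit rye.
      At rye: go right to poppy.
        poppy is a leaf — visit poppy.
    Visit plum.
    At plum: go right to hop.
      At hop: no left child.
      Visit hop.
      At hop: go right to kale.
        At kale: no left child.
        Visit kale.
        At kale: go right to teak.
          teak is a leaf — visit teak.
  Visit cedar.
  At cedar: go right to sage.
    sage is a leaf — visit sage.
Full in-order sequence: aster, pear, rose, tulip, ivy, fir, fig, ash, rye, poppy, plum, hop, kale, teak, cedar, sage.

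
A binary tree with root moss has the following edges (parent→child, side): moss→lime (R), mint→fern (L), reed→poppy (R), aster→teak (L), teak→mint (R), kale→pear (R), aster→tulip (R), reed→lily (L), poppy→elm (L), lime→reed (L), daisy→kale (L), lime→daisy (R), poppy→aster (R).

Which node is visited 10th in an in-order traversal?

In-order visits the left subtree, then the node, then the right subtree.
At moss: no left child.
Visit moss.
At moss: go right to lime.
  At lime: go left to reed.
    At reed: go left to lily.
      lily is a leaf — visit lily.
    Visit reed.
    At reed: go right to poppy.
      At poppy: go left to elm.
        elm is a leaf — visit elm.
      Visit poppy.
      At poppy: go right to aster.
        At aster: go left to teak.
          At teak: no left child.
          Visit teak.
          At teak: go right to mint.
            At mint: go left to fern.
              fern is a leaf — visit fern.
            Visit mint.
            At mint: no right child.
        Visit aster.
        At aster: go right to tulip.
          tulip is a leaf — visit tulip.
  Visit lime.
  At lime: go right to daisy.
    At daisy: go left to kale.
      At kale: no left child.
      Visit kale.
      At kale: go right to pear.
        pear is a leaf — visit pear.
    Visit daisy.
    At daisy: no right child.
Full in-order sequence: moss, lily, reed, elm, poppy, teak, fern, mint, aster, tulip, lime, kale, pear, daisy.

tulip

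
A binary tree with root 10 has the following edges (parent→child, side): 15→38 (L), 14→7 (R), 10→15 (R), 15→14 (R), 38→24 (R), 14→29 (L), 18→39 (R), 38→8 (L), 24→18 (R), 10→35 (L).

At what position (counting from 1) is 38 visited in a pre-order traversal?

4

Pre-order visits the node, then its left subtree, then its right subtree.
Visit 10.
At 10: go left to 35.
  35 is a leaf — visit 35.
At 10: go right to 15.
  Visit 15.
  At 15: go left to 38.
    Visit 38.
    At 38: go left to 8.
      8 is a leaf — visit 8.
    At 38: go right to 24.
      Visit 24.
      At 24: no left child.
      At 24: go right to 18.
        Visit 18.
        At 18: no left child.
        At 18: go right to 39.
          39 is a leaf — visit 39.
  At 15: go right to 14.
    Visit 14.
    At 14: go left to 29.
      29 is a leaf — visit 29.
    At 14: go right to 7.
      7 is a leaf — visit 7.
Full pre-order sequence: 10, 35, 15, 38, 8, 24, 18, 39, 14, 29, 7.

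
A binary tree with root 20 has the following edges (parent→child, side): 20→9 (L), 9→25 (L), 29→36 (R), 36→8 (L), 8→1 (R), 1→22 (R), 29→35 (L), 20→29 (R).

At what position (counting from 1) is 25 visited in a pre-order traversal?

Pre-order visits the node, then its left subtree, then its right subtree.
Visit 20.
At 20: go left to 9.
  Visit 9.
  At 9: go left to 25.
    25 is a leaf — visit 25.
  At 9: no right child.
At 20: go right to 29.
  Visit 29.
  At 29: go left to 35.
    35 is a leaf — visit 35.
  At 29: go right to 36.
    Visit 36.
    At 36: go left to 8.
      Visit 8.
      At 8: no left child.
      At 8: go right to 1.
        Visit 1.
        At 1: no left child.
        At 1: go right to 22.
          22 is a leaf — visit 22.
    At 36: no right child.
Full pre-order sequence: 20, 9, 25, 29, 35, 36, 8, 1, 22.

3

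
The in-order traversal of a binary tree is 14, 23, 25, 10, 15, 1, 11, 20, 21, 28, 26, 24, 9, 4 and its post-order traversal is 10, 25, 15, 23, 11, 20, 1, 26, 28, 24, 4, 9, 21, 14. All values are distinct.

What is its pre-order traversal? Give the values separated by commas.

14, 21, 1, 23, 15, 25, 10, 20, 11, 9, 24, 28, 26, 4

The last element of post-order is the root; it splits in-order into left and right subtrees.
Root 14: left subtree has 0 nodes { }, right has 13 {23, 25, 10, 15, 1, 11, 20, 21, 28, 26, 24, 9, 4}.
  Root 21: left subtree has 7 nodes {23, 25, 10, 15, 1, 11, 20}, right has 5 {28, 26, 24, 9, 4}.
    Root 1: left subtree has 4 nodes {23, 25, 10, 15}, right has 2 {11, 20}.
      Root 23: left subtree has 0 nodes { }, right has 3 {25, 10, 15}.
        Root 15: left subtree has 2 nodes {25, 10}, right has 0 { }.
          Root 25: left subtree has 0 nodes { }, right has 1 {10}.
      Root 20: left subtree has 1 node {11}, right has 0 { }.
    Root 9: left subtree has 3 nodes {28, 26, 24}, right has 1 {4}.
      Root 24: left subtree has 2 nodes {28, 26}, right has 0 { }.
        Root 28: left subtree has 0 nodes { }, right has 1 {26}.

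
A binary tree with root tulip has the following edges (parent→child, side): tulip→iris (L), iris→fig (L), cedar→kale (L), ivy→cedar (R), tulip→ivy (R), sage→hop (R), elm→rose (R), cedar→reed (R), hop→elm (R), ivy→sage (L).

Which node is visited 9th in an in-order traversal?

kale

In-order visits the left subtree, then the node, then the right subtree.
At tulip: go left to iris.
  At iris: go left to fig.
    fig is a leaf — visit fig.
  Visit iris.
  At iris: no right child.
Visit tulip.
At tulip: go right to ivy.
  At ivy: go left to sage.
    At sage: no left child.
    Visit sage.
    At sage: go right to hop.
      At hop: no left child.
      Visit hop.
      At hop: go right to elm.
        At elm: no left child.
        Visit elm.
        At elm: go right to rose.
          rose is a leaf — visit rose.
  Visit ivy.
  At ivy: go right to cedar.
    At cedar: go left to kale.
      kale is a leaf — visit kale.
    Visit cedar.
    At cedar: go right to reed.
      reed is a leaf — visit reed.
Full in-order sequence: fig, iris, tulip, sage, hop, elm, rose, ivy, kale, cedar, reed.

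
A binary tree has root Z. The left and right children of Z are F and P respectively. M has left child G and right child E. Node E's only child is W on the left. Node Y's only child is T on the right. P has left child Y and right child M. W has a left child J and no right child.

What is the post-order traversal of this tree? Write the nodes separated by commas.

F, T, Y, G, J, W, E, M, P, Z

Post-order visits the left subtree, then the right subtree, then the node.
At Z: go left to F.
  F is a leaf — visit F.
At Z: go right to P.
  At P: go left to Y.
    At Y: no left child.
    At Y: go right to T.
      T is a leaf — visit T.
    Visit Y.
  At P: go right to M.
    At M: go left to G.
      G is a leaf — visit G.
    At M: go right to E.
      At E: go left to W.
        At W: go left to J.
          J is a leaf — visit J.
        At W: no right child.
        Visit W.
      At E: no right child.
      Visit E.
    Visit M.
  Visit P.
Visit Z.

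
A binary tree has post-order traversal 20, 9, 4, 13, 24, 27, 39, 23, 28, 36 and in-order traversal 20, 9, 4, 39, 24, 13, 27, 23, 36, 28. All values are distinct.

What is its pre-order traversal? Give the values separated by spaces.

36 23 39 4 9 20 27 24 13 28

The last element of post-order is the root; it splits in-order into left and right subtrees.
Root 36: left subtree has 8 nodes {20, 9, 4, 39, 24, 13, 27, 23}, right has 1 {28}.
  Root 23: left subtree has 7 nodes {20, 9, 4, 39, 24, 13, 27}, right has 0 { }.
    Root 39: left subtree has 3 nodes {20, 9, 4}, right has 3 {24, 13, 27}.
      Root 4: left subtree has 2 nodes {20, 9}, right has 0 { }.
        Root 9: left subtree has 1 node {20}, right has 0 { }.
      Root 27: left subtree has 2 nodes {24, 13}, right has 0 { }.
        Root 24: left subtree has 0 nodes { }, right has 1 {13}.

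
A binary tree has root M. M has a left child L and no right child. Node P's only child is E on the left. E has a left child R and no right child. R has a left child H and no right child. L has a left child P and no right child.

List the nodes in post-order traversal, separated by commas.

Post-order visits the left subtree, then the right subtree, then the node.
At M: go left to L.
  At L: go left to P.
    At P: go left to E.
      At E: go left to R.
        At R: go left to H.
          H is a leaf — visit H.
        At R: no right child.
        Visit R.
      At E: no right child.
      Visit E.
    At P: no right child.
    Visit P.
  At L: no right child.
  Visit L.
At M: no right child.
Visit M.

H, R, E, P, L, M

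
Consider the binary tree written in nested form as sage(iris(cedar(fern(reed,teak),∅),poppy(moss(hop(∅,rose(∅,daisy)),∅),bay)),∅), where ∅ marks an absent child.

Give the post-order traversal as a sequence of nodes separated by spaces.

reed teak fern cedar daisy rose hop moss bay poppy iris sage

Post-order visits the left subtree, then the right subtree, then the node.
At sage: go left to iris.
  At iris: go left to cedar.
    At cedar: go left to fern.
      At fern: go left to reed.
        reed is a leaf — visit reed.
      At fern: go right to teak.
        teak is a leaf — visit teak.
      Visit fern.
    At cedar: no right child.
    Visit cedar.
  At iris: go right to poppy.
    At poppy: go left to moss.
      At moss: go left to hop.
        At hop: no left child.
        At hop: go right to rose.
          At rose: no left child.
          At rose: go right to daisy.
            daisy is a leaf — visit daisy.
          Visit rose.
        Visit hop.
      At moss: no right child.
      Visit moss.
    At poppy: go right to bay.
      bay is a leaf — visit bay.
    Visit poppy.
  Visit iris.
At sage: no right child.
Visit sage.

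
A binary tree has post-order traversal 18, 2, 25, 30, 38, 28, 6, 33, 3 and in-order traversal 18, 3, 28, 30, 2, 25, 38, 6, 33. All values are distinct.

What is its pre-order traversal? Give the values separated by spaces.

3 18 33 6 28 38 30 25 2

The last element of post-order is the root; it splits in-order into left and right subtrees.
Root 3: left subtree has 1 node {18}, right has 7 {28, 30, 2, 25, 38, 6, 33}.
  Root 33: left subtree has 6 nodes {28, 30, 2, 25, 38, 6}, right has 0 { }.
    Root 6: left subtree has 5 nodes {28, 30, 2, 25, 38}, right has 0 { }.
      Root 28: left subtree has 0 nodes { }, right has 4 {30, 2, 25, 38}.
        Root 38: left subtree has 3 nodes {30, 2, 25}, right has 0 { }.
          Root 30: left subtree has 0 nodes { }, right has 2 {2, 25}.
            Root 25: left subtree has 1 node {2}, right has 0 { }.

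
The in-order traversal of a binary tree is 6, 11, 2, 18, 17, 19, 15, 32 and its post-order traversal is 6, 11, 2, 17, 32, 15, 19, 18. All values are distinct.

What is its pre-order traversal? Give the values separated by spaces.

The last element of post-order is the root; it splits in-order into left and right subtrees.
Root 18: left subtree has 3 nodes {6, 11, 2}, right has 4 {17, 19, 15, 32}.
  Root 2: left subtree has 2 nodes {6, 11}, right has 0 { }.
    Root 11: left subtree has 1 node {6}, right has 0 { }.
  Root 19: left subtree has 1 node {17}, right has 2 {15, 32}.
    Root 15: left subtree has 0 nodes { }, right has 1 {32}.

18 2 11 6 19 17 15 32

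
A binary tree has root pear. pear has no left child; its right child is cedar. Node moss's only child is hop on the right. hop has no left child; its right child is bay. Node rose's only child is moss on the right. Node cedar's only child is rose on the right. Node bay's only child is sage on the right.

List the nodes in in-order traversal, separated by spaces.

In-order visits the left subtree, then the node, then the right subtree.
At pear: no left child.
Visit pear.
At pear: go right to cedar.
  At cedar: no left child.
  Visit cedar.
  At cedar: go right to rose.
    At rose: no left child.
    Visit rose.
    At rose: go right to moss.
      At moss: no left child.
      Visit moss.
      At moss: go right to hop.
        At hop: no left child.
        Visit hop.
        At hop: go right to bay.
          At bay: no left child.
          Visit bay.
          At bay: go right to sage.
            sage is a leaf — visit sage.

pear cedar rose moss hop bay sage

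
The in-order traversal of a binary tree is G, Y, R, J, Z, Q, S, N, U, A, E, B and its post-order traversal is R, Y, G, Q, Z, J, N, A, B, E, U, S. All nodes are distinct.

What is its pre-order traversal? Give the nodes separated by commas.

S, J, G, Y, R, Z, Q, U, N, E, A, B

The last element of post-order is the root; it splits in-order into left and right subtrees.
Root S: left subtree has 6 nodes {G, Y, R, J, Z, Q}, right has 5 {N, U, A, E, B}.
  Root J: left subtree has 3 nodes {G, Y, R}, right has 2 {Z, Q}.
    Root G: left subtree has 0 nodes { }, right has 2 {Y, R}.
      Root Y: left subtree has 0 nodes { }, right has 1 {R}.
    Root Z: left subtree has 0 nodes { }, right has 1 {Q}.
  Root U: left subtree has 1 node {N}, right has 3 {A, E, B}.
    Root E: left subtree has 1 node {A}, right has 1 {B}.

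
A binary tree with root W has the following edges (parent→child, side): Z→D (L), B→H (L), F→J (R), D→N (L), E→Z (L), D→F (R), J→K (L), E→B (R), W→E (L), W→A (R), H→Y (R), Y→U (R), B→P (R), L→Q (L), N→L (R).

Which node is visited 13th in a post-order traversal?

B

Post-order visits the left subtree, then the right subtree, then the node.
At W: go left to E.
  At E: go left to Z.
    At Z: go left to D.
      At D: go left to N.
        At N: no left child.
        At N: go right to L.
          At L: go left to Q.
            Q is a leaf — visit Q.
          At L: no right child.
          Visit L.
        Visit N.
      At D: go right to F.
        At F: no left child.
        At F: go right to J.
          At J: go left to K.
            K is a leaf — visit K.
          At J: no right child.
          Visit J.
        Visit F.
      Visit D.
    At Z: no right child.
    Visit Z.
  At E: go right to B.
    At B: go left to H.
      At H: no left child.
      At H: go right to Y.
        At Y: no left child.
        At Y: go right to U.
          U is a leaf — visit U.
        Visit Y.
      Visit H.
    At B: go right to P.
      P is a leaf — visit P.
    Visit B.
  Visit E.
At W: go right to A.
  A is a leaf — visit A.
Visit W.
Full post-order sequence: Q, L, N, K, J, F, D, Z, U, Y, H, P, B, E, A, W.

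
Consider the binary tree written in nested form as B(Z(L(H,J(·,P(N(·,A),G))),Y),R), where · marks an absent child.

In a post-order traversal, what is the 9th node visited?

Z

Post-order visits the left subtree, then the right subtree, then the node.
At B: go left to Z.
  At Z: go left to L.
    At L: go left to H.
      H is a leaf — visit H.
    At L: go right to J.
      At J: no left child.
      At J: go right to P.
        At P: go left to N.
          At N: no left child.
          At N: go right to A.
            A is a leaf — visit A.
          Visit N.
        At P: go right to G.
          G is a leaf — visit G.
        Visit P.
      Visit J.
    Visit L.
  At Z: go right to Y.
    Y is a leaf — visit Y.
  Visit Z.
At B: go right to R.
  R is a leaf — visit R.
Visit B.
Full post-order sequence: H, A, N, G, P, J, L, Y, Z, R, B.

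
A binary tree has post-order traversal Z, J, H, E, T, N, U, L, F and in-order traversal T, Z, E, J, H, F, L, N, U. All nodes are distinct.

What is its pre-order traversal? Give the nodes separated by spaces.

F T E Z H J L U N

The last element of post-order is the root; it splits in-order into left and right subtrees.
Root F: left subtree has 5 nodes {T, Z, E, J, H}, right has 3 {L, N, U}.
  Root T: left subtree has 0 nodes { }, right has 4 {Z, E, J, H}.
    Root E: left subtree has 1 node {Z}, right has 2 {J, H}.
      Root H: left subtree has 1 node {J}, right has 0 { }.
  Root L: left subtree has 0 nodes { }, right has 2 {N, U}.
    Root U: left subtree has 1 node {N}, right has 0 { }.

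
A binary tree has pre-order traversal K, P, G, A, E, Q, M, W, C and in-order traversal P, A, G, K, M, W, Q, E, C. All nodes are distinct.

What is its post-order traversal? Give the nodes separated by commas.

The first element of pre-order is the root; it splits in-order into left and right subtrees.
Root K: left subtree has 3 nodes {P, A, G}, right has 5 {M, W, Q, E, C}.
  Root P: left subtree has 0 nodes { }, right has 2 {A, G}.
    Root G: left subtree has 1 node {A}, right has 0 { }.
  Root E: left subtree has 3 nodes {M, W, Q}, right has 1 {C}.
    Root Q: left subtree has 2 nodes {M, W}, right has 0 { }.
      Root M: left subtree has 0 nodes { }, right has 1 {W}.

A, G, P, W, M, Q, C, E, K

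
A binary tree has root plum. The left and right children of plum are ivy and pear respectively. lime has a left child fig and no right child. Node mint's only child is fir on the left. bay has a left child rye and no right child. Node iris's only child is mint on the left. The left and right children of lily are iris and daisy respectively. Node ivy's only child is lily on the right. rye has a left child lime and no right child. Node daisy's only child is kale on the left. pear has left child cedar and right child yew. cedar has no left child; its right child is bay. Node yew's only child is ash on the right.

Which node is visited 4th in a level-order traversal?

Level-order visits nodes level by level from the root, left to right within each level.
Level 0: plum
Level 1: ivy, pear
Level 2: lily, cedar, yew
Level 3: iris, daisy, bay, ash
Level 4: mint, kale, rye
Level 5: fir, lime
Level 6: fig
Full level-order sequence: plum, ivy, pear, lily, cedar, yew, iris, daisy, bay, ash, mint, kale, rye, fir, lime, fig.

lily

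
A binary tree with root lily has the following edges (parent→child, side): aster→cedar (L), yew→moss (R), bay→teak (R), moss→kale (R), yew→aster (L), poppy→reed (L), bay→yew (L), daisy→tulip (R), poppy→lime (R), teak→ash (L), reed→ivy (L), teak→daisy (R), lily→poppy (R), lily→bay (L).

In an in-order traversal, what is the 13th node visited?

reed

In-order visits the left subtree, then the node, then the right subtree.
At lily: go left to bay.
  At bay: go left to yew.
    At yew: go left to aster.
      At aster: go left to cedar.
        cedar is a leaf — visit cedar.
      Visit aster.
      At aster: no right child.
    Visit yew.
    At yew: go right to moss.
      At moss: no left child.
      Visit moss.
      At moss: go right to kale.
        kale is a leaf — visit kale.
  Visit bay.
  At bay: go right to teak.
    At teak: go left to ash.
      ash is a leaf — visit ash.
    Visit teak.
    At teak: go right to daisy.
      At daisy: no left child.
      Visit daisy.
      At daisy: go right to tulip.
        tulip is a leaf — visit tulip.
Visit lily.
At lily: go right to poppy.
  At poppy: go left to reed.
    At reed: go left to ivy.
      ivy is a leaf — visit ivy.
    Visit reed.
    At reed: no right child.
  Visit poppy.
  At poppy: go right to lime.
    lime is a leaf — visit lime.
Full in-order sequence: cedar, aster, yew, moss, kale, bay, ash, teak, daisy, tulip, lily, ivy, reed, poppy, lime.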